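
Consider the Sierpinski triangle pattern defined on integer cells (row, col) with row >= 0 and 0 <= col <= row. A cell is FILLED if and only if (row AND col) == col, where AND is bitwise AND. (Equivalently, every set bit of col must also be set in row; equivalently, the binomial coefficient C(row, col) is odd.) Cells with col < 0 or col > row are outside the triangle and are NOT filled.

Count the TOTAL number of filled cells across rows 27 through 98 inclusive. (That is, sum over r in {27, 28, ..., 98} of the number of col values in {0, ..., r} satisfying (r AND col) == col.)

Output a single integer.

r27=11011 pc4: +16 =16
r28=11100 pc3: +8 =24
r29=11101 pc4: +16 =40
r30=11110 pc4: +16 =56
r31=11111 pc5: +32 =88
r32=100000 pc1: +2 =90
r33=100001 pc2: +4 =94
r34=100010 pc2: +4 =98
r35=100011 pc3: +8 =106
r36=100100 pc2: +4 =110
r37=100101 pc3: +8 =118
r38=100110 pc3: +8 =126
r39=100111 pc4: +16 =142
r40=101000 pc2: +4 =146
r41=101001 pc3: +8 =154
r42=101010 pc3: +8 =162
r43=101011 pc4: +16 =178
r44=101100 pc3: +8 =186
r45=101101 pc4: +16 =202
r46=101110 pc4: +16 =218
r47=101111 pc5: +32 =250
r48=110000 pc2: +4 =254
r49=110001 pc3: +8 =262
r50=110010 pc3: +8 =270
r51=110011 pc4: +16 =286
r52=110100 pc3: +8 =294
r53=110101 pc4: +16 =310
r54=110110 pc4: +16 =326
r55=110111 pc5: +32 =358
r56=111000 pc3: +8 =366
r57=111001 pc4: +16 =382
r58=111010 pc4: +16 =398
r59=111011 pc5: +32 =430
r60=111100 pc4: +16 =446
r61=111101 pc5: +32 =478
r62=111110 pc5: +32 =510
r63=111111 pc6: +64 =574
r64=1000000 pc1: +2 =576
r65=1000001 pc2: +4 =580
r66=1000010 pc2: +4 =584
r67=1000011 pc3: +8 =592
r68=1000100 pc2: +4 =596
r69=1000101 pc3: +8 =604
r70=1000110 pc3: +8 =612
r71=1000111 pc4: +16 =628
r72=1001000 pc2: +4 =632
r73=1001001 pc3: +8 =640
r74=1001010 pc3: +8 =648
r75=1001011 pc4: +16 =664
r76=1001100 pc3: +8 =672
r77=1001101 pc4: +16 =688
r78=1001110 pc4: +16 =704
r79=1001111 pc5: +32 =736
r80=1010000 pc2: +4 =740
r81=1010001 pc3: +8 =748
r82=1010010 pc3: +8 =756
r83=1010011 pc4: +16 =772
r84=1010100 pc3: +8 =780
r85=1010101 pc4: +16 =796
r86=1010110 pc4: +16 =812
r87=1010111 pc5: +32 =844
r88=1011000 pc3: +8 =852
r89=1011001 pc4: +16 =868
r90=1011010 pc4: +16 =884
r91=1011011 pc5: +32 =916
r92=1011100 pc4: +16 =932
r93=1011101 pc5: +32 =964
r94=1011110 pc5: +32 =996
r95=1011111 pc6: +64 =1060
r96=1100000 pc2: +4 =1064
r97=1100001 pc3: +8 =1072
r98=1100010 pc3: +8 =1080

Answer: 1080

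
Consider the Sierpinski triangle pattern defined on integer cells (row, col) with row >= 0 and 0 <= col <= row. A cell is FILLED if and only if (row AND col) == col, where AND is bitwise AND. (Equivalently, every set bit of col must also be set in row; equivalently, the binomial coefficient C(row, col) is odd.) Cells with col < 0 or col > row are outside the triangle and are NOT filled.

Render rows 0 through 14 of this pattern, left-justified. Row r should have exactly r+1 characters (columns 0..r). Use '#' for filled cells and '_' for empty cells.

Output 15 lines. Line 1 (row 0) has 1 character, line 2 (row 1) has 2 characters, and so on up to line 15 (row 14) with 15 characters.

r0=0: #
r1=1: ##
r2=10: #_#
r3=11: ####
r4=100: #___#
r5=101: ##__##
r6=110: #_#_#_#
r7=111: ########
r8=1000: #_______#
r9=1001: ##______##
r10=1010: #_#_____#_#
r11=1011: ####____####
r12=1100: #___#___#___#
r13=1101: ##__##__##__##
r14=1110: #_#_#_#_#_#_#_#

Answer: #
##
#_#
####
#___#
##__##
#_#_#_#
########
#_______#
##______##
#_#_____#_#
####____####
#___#___#___#
##__##__##__##
#_#_#_#_#_#_#_#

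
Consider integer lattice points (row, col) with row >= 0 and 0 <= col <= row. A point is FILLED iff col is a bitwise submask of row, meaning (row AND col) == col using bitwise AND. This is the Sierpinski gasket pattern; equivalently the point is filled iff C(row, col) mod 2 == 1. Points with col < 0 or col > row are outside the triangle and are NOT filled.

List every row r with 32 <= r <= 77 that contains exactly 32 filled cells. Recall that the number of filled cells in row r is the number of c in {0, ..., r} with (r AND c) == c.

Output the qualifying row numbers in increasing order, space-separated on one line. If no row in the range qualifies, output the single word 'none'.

Answer: 47 55 59 61 62

Derivation:
Row r has 2^popcount(r) filled cells, so we need popcount(r) = log2(32) = 5.
Scan r = 32..77 and keep those with exactly 5 one-bits:
r=32=100000 popcount=1 -> skip
r=33=100001 popcount=2 -> skip
r=34=100010 popcount=2 -> skip
r=35=100011 popcount=3 -> skip
r=36=100100 popcount=2 -> skip
r=37=100101 popcount=3 -> skip
r=38=100110 popcount=3 -> skip
r=39=100111 popcount=4 -> skip
r=40=101000 popcount=2 -> skip
r=41=101001 popcount=3 -> skip
r=42=101010 popcount=3 -> skip
r=43=101011 popcount=4 -> skip
r=44=101100 popcount=3 -> skip
r=45=101101 popcount=4 -> skip
r=46=101110 popcount=4 -> skip
r=47=101111 popcount=5 -> KEEP
r=48=110000 popcount=2 -> skip
r=49=110001 popcount=3 -> skip
r=50=110010 popcount=3 -> skip
r=51=110011 popcount=4 -> skip
r=52=110100 popcount=3 -> skip
r=53=110101 popcount=4 -> skip
r=54=110110 popcount=4 -> skip
r=55=110111 popcount=5 -> KEEP
r=56=111000 popcount=3 -> skip
r=57=111001 popcount=4 -> skip
r=58=111010 popcount=4 -> skip
r=59=111011 popcount=5 -> KEEP
r=60=111100 popcount=4 -> skip
r=61=111101 popcount=5 -> KEEP
r=62=111110 popcount=5 -> KEEP
r=63=111111 popcount=6 -> skip
r=64=1000000 popcount=1 -> skip
r=65=1000001 popcount=2 -> skip
r=66=1000010 popcount=2 -> skip
r=67=1000011 popcount=3 -> skip
r=68=1000100 popcount=2 -> skip
r=69=1000101 popcount=3 -> skip
r=70=1000110 popcount=3 -> skip
r=71=1000111 popcount=4 -> skip
r=72=1001000 popcount=2 -> skip
r=73=1001001 popcount=3 -> skip
r=74=1001010 popcount=3 -> skip
r=75=1001011 popcount=4 -> skip
r=76=1001100 popcount=3 -> skip
r=77=1001101 popcount=4 -> skip
Kept rows: 47 55 59 61 62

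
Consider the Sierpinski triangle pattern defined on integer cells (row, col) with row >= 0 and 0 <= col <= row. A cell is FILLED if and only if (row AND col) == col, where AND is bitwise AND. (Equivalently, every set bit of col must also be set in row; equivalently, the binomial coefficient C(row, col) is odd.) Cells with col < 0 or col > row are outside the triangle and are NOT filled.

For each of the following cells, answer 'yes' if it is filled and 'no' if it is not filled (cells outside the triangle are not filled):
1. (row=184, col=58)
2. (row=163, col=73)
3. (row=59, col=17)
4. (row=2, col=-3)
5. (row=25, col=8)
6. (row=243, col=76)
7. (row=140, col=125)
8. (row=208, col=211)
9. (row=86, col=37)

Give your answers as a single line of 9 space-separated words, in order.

(184,58): row=0b10111000, col=0b111010, row AND col = 0b111000 = 56; 56 != 58 -> empty
(163,73): row=0b10100011, col=0b1001001, row AND col = 0b1 = 1; 1 != 73 -> empty
(59,17): row=0b111011, col=0b10001, row AND col = 0b10001 = 17; 17 == 17 -> filled
(2,-3): col outside [0, 2] -> not filled
(25,8): row=0b11001, col=0b1000, row AND col = 0b1000 = 8; 8 == 8 -> filled
(243,76): row=0b11110011, col=0b1001100, row AND col = 0b1000000 = 64; 64 != 76 -> empty
(140,125): row=0b10001100, col=0b1111101, row AND col = 0b1100 = 12; 12 != 125 -> empty
(208,211): col outside [0, 208] -> not filled
(86,37): row=0b1010110, col=0b100101, row AND col = 0b100 = 4; 4 != 37 -> empty

Answer: no no yes no yes no no no no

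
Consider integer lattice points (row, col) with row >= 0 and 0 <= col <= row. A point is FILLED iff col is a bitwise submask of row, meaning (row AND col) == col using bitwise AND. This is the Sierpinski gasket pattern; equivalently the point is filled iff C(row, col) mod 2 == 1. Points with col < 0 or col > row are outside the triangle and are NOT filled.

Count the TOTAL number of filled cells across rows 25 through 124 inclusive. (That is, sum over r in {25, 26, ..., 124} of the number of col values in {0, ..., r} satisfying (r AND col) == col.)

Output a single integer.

Answer: 1792

Derivation:
r25=11001 pc3: +8 =8
r26=11010 pc3: +8 =16
r27=11011 pc4: +16 =32
r28=11100 pc3: +8 =40
r29=11101 pc4: +16 =56
r30=11110 pc4: +16 =72
r31=11111 pc5: +32 =104
r32=100000 pc1: +2 =106
r33=100001 pc2: +4 =110
r34=100010 pc2: +4 =114
r35=100011 pc3: +8 =122
r36=100100 pc2: +4 =126
r37=100101 pc3: +8 =134
r38=100110 pc3: +8 =142
r39=100111 pc4: +16 =158
r40=101000 pc2: +4 =162
r41=101001 pc3: +8 =170
r42=101010 pc3: +8 =178
r43=101011 pc4: +16 =194
r44=101100 pc3: +8 =202
r45=101101 pc4: +16 =218
r46=101110 pc4: +16 =234
r47=101111 pc5: +32 =266
r48=110000 pc2: +4 =270
r49=110001 pc3: +8 =278
r50=110010 pc3: +8 =286
r51=110011 pc4: +16 =302
r52=110100 pc3: +8 =310
r53=110101 pc4: +16 =326
r54=110110 pc4: +16 =342
r55=110111 pc5: +32 =374
r56=111000 pc3: +8 =382
r57=111001 pc4: +16 =398
r58=111010 pc4: +16 =414
r59=111011 pc5: +32 =446
r60=111100 pc4: +16 =462
r61=111101 pc5: +32 =494
r62=111110 pc5: +32 =526
r63=111111 pc6: +64 =590
r64=1000000 pc1: +2 =592
r65=1000001 pc2: +4 =596
r66=1000010 pc2: +4 =600
r67=1000011 pc3: +8 =608
r68=1000100 pc2: +4 =612
r69=1000101 pc3: +8 =620
r70=1000110 pc3: +8 =628
r71=1000111 pc4: +16 =644
r72=1001000 pc2: +4 =648
r73=1001001 pc3: +8 =656
r74=1001010 pc3: +8 =664
r75=1001011 pc4: +16 =680
r76=1001100 pc3: +8 =688
r77=1001101 pc4: +16 =704
r78=1001110 pc4: +16 =720
r79=1001111 pc5: +32 =752
r80=1010000 pc2: +4 =756
r81=1010001 pc3: +8 =764
r82=1010010 pc3: +8 =772
r83=1010011 pc4: +16 =788
r84=1010100 pc3: +8 =796
r85=1010101 pc4: +16 =812
r86=1010110 pc4: +16 =828
r87=1010111 pc5: +32 =860
r88=1011000 pc3: +8 =868
r89=1011001 pc4: +16 =884
r90=1011010 pc4: +16 =900
r91=1011011 pc5: +32 =932
r92=1011100 pc4: +16 =948
r93=1011101 pc5: +32 =980
r94=1011110 pc5: +32 =1012
r95=1011111 pc6: +64 =1076
r96=1100000 pc2: +4 =1080
r97=1100001 pc3: +8 =1088
r98=1100010 pc3: +8 =1096
r99=1100011 pc4: +16 =1112
r100=1100100 pc3: +8 =1120
r101=1100101 pc4: +16 =1136
r102=1100110 pc4: +16 =1152
r103=1100111 pc5: +32 =1184
r104=1101000 pc3: +8 =1192
r105=1101001 pc4: +16 =1208
r106=1101010 pc4: +16 =1224
r107=1101011 pc5: +32 =1256
r108=1101100 pc4: +16 =1272
r109=1101101 pc5: +32 =1304
r110=1101110 pc5: +32 =1336
r111=1101111 pc6: +64 =1400
r112=1110000 pc3: +8 =1408
r113=1110001 pc4: +16 =1424
r114=1110010 pc4: +16 =1440
r115=1110011 pc5: +32 =1472
r116=1110100 pc4: +16 =1488
r117=1110101 pc5: +32 =1520
r118=1110110 pc5: +32 =1552
r119=1110111 pc6: +64 =1616
r120=1111000 pc4: +16 =1632
r121=1111001 pc5: +32 =1664
r122=1111010 pc5: +32 =1696
r123=1111011 pc6: +64 =1760
r124=1111100 pc5: +32 =1792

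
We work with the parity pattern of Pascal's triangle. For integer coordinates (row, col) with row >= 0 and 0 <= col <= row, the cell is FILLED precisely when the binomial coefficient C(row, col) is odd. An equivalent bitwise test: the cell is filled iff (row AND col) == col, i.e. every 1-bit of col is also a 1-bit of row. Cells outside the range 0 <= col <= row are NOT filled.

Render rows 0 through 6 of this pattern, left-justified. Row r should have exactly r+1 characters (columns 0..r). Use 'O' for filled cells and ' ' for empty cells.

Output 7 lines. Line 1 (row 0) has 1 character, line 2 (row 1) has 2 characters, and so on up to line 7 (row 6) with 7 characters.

Answer: O
OO
O O
OOOO
O   O
OO  OO
O O O O

Derivation:
r0=0: O
r1=1: OO
r2=10: O O
r3=11: OOOO
r4=100: O   O
r5=101: OO  OO
r6=110: O O O O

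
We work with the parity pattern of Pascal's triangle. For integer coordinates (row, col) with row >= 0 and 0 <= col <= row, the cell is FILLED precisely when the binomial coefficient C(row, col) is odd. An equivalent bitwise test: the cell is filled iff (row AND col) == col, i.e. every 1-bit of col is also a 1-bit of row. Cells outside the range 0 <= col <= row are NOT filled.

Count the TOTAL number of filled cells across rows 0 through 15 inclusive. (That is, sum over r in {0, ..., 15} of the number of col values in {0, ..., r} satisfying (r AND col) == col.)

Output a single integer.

r0=0 pc0: +1 =1
r1=1 pc1: +2 =3
r2=10 pc1: +2 =5
r3=11 pc2: +4 =9
r4=100 pc1: +2 =11
r5=101 pc2: +4 =15
r6=110 pc2: +4 =19
r7=111 pc3: +8 =27
r8=1000 pc1: +2 =29
r9=1001 pc2: +4 =33
r10=1010 pc2: +4 =37
r11=1011 pc3: +8 =45
r12=1100 pc2: +4 =49
r13=1101 pc3: +8 =57
r14=1110 pc3: +8 =65
r15=1111 pc4: +16 =81

Answer: 81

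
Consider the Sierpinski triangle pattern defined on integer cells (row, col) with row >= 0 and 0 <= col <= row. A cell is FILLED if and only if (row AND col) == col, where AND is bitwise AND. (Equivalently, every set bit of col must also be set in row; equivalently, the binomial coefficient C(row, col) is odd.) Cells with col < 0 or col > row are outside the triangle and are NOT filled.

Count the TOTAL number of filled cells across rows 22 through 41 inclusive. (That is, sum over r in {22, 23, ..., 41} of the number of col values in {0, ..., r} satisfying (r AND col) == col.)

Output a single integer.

r22=10110 pc3: +8 =8
r23=10111 pc4: +16 =24
r24=11000 pc2: +4 =28
r25=11001 pc3: +8 =36
r26=11010 pc3: +8 =44
r27=11011 pc4: +16 =60
r28=11100 pc3: +8 =68
r29=11101 pc4: +16 =84
r30=11110 pc4: +16 =100
r31=11111 pc5: +32 =132
r32=100000 pc1: +2 =134
r33=100001 pc2: +4 =138
r34=100010 pc2: +4 =142
r35=100011 pc3: +8 =150
r36=100100 pc2: +4 =154
r37=100101 pc3: +8 =162
r38=100110 pc3: +8 =170
r39=100111 pc4: +16 =186
r40=101000 pc2: +4 =190
r41=101001 pc3: +8 =198

Answer: 198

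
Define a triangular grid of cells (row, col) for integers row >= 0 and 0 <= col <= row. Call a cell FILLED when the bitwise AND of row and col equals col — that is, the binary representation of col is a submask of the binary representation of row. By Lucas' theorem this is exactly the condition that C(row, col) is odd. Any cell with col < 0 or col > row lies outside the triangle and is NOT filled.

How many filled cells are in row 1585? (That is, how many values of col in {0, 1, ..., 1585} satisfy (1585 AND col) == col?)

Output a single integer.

Answer: 32

Derivation:
1585 in binary = 11000110001
popcount(1585) = number of 1-bits in 11000110001 = 5
A col c satisfies (1585 AND c) == c iff every set bit of c is also set in 1585; each of the 5 set bits of 1585 can independently be on or off in c.
count = 2^5 = 32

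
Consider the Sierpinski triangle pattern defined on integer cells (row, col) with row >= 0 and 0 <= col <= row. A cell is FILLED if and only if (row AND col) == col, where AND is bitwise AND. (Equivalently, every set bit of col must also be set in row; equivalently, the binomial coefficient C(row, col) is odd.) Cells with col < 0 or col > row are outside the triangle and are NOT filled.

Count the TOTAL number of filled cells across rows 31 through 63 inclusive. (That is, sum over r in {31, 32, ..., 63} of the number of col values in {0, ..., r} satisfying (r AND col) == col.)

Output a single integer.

r31=11111 pc5: +32 =32
r32=100000 pc1: +2 =34
r33=100001 pc2: +4 =38
r34=100010 pc2: +4 =42
r35=100011 pc3: +8 =50
r36=100100 pc2: +4 =54
r37=100101 pc3: +8 =62
r38=100110 pc3: +8 =70
r39=100111 pc4: +16 =86
r40=101000 pc2: +4 =90
r41=101001 pc3: +8 =98
r42=101010 pc3: +8 =106
r43=101011 pc4: +16 =122
r44=101100 pc3: +8 =130
r45=101101 pc4: +16 =146
r46=101110 pc4: +16 =162
r47=101111 pc5: +32 =194
r48=110000 pc2: +4 =198
r49=110001 pc3: +8 =206
r50=110010 pc3: +8 =214
r51=110011 pc4: +16 =230
r52=110100 pc3: +8 =238
r53=110101 pc4: +16 =254
r54=110110 pc4: +16 =270
r55=110111 pc5: +32 =302
r56=111000 pc3: +8 =310
r57=111001 pc4: +16 =326
r58=111010 pc4: +16 =342
r59=111011 pc5: +32 =374
r60=111100 pc4: +16 =390
r61=111101 pc5: +32 =422
r62=111110 pc5: +32 =454
r63=111111 pc6: +64 =518

Answer: 518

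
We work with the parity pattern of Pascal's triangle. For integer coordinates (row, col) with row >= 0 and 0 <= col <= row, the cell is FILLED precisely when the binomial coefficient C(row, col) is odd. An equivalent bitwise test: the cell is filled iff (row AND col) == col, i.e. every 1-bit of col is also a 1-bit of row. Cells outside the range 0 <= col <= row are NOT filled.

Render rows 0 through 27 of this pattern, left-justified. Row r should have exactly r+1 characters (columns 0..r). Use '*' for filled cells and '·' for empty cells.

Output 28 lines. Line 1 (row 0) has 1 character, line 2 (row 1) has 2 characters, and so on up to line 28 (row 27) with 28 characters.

r0=0: *
r1=1: **
r2=10: *·*
r3=11: ****
r4=100: *···*
r5=101: **··**
r6=110: *·*·*·*
r7=111: ********
r8=1000: *·······*
r9=1001: **······**
r10=1010: *·*·····*·*
r11=1011: ****····****
r12=1100: *···*···*···*
r13=1101: **··**··**··**
r14=1110: *·*·*·*·*·*·*·*
r15=1111: ****************
r16=10000: *···············*
r17=10001: **··············**
r18=10010: *·*·············*·*
r19=10011: ****············****
r20=10100: *···*···········*···*
r21=10101: **··**··········**··**
r22=10110: *·*·*·*·········*·*·*·*
r23=10111: ********········********
r24=11000: *·······*·······*·······*
r25=11001: **······**······**······**
r26=11010: *·*·····*·*·····*·*·····*·*
r27=11011: ****····****····****····****

Answer: *
**
*·*
****
*···*
**··**
*·*·*·*
********
*·······*
**······**
*·*·····*·*
****····****
*···*···*···*
**··**··**··**
*·*·*·*·*·*·*·*
****************
*···············*
**··············**
*·*·············*·*
****············****
*···*···········*···*
**··**··········**··**
*·*·*·*·········*·*·*·*
********········********
*·······*·······*·······*
**······**······**······**
*·*·····*·*·····*·*·····*·*
****····****····****····****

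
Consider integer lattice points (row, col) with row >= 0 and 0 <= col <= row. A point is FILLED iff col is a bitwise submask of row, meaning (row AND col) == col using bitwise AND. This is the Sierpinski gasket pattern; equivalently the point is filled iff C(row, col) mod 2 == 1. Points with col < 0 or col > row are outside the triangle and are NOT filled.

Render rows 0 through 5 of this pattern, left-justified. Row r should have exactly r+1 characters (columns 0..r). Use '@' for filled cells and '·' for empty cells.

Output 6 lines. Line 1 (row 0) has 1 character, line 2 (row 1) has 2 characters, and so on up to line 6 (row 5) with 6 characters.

r0=0: @
r1=1: @@
r2=10: @·@
r3=11: @@@@
r4=100: @···@
r5=101: @@··@@

Answer: @
@@
@·@
@@@@
@···@
@@··@@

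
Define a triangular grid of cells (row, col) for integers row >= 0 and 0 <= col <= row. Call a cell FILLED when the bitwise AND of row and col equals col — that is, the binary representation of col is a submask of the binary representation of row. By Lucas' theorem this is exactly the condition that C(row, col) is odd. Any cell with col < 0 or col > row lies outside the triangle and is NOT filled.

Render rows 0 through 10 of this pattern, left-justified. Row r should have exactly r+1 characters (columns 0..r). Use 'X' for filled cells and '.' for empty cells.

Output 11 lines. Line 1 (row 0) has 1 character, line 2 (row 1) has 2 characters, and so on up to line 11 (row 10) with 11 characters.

Answer: X
XX
X.X
XXXX
X...X
XX..XX
X.X.X.X
XXXXXXXX
X.......X
XX......XX
X.X.....X.X

Derivation:
r0=0: X
r1=1: XX
r2=10: X.X
r3=11: XXXX
r4=100: X...X
r5=101: XX..XX
r6=110: X.X.X.X
r7=111: XXXXXXXX
r8=1000: X.......X
r9=1001: XX......XX
r10=1010: X.X.....X.X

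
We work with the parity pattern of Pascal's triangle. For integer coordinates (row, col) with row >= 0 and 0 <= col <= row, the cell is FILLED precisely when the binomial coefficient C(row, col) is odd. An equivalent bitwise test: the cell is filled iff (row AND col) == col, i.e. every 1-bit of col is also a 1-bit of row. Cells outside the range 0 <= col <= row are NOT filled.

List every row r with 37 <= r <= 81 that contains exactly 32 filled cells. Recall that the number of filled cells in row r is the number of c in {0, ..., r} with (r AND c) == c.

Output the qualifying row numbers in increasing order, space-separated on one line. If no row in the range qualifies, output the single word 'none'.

Answer: 47 55 59 61 62 79

Derivation:
Row r has 2^popcount(r) filled cells, so we need popcount(r) = log2(32) = 5.
Scan r = 37..81 and keep those with exactly 5 one-bits:
r=37=100101 popcount=3 -> skip
r=38=100110 popcount=3 -> skip
r=39=100111 popcount=4 -> skip
r=40=101000 popcount=2 -> skip
r=41=101001 popcount=3 -> skip
r=42=101010 popcount=3 -> skip
r=43=101011 popcount=4 -> skip
r=44=101100 popcount=3 -> skip
r=45=101101 popcount=4 -> skip
r=46=101110 popcount=4 -> skip
r=47=101111 popcount=5 -> KEEP
r=48=110000 popcount=2 -> skip
r=49=110001 popcount=3 -> skip
r=50=110010 popcount=3 -> skip
r=51=110011 popcount=4 -> skip
r=52=110100 popcount=3 -> skip
r=53=110101 popcount=4 -> skip
r=54=110110 popcount=4 -> skip
r=55=110111 popcount=5 -> KEEP
r=56=111000 popcount=3 -> skip
r=57=111001 popcount=4 -> skip
r=58=111010 popcount=4 -> skip
r=59=111011 popcount=5 -> KEEP
r=60=111100 popcount=4 -> skip
r=61=111101 popcount=5 -> KEEP
r=62=111110 popcount=5 -> KEEP
r=63=111111 popcount=6 -> skip
r=64=1000000 popcount=1 -> skip
r=65=1000001 popcount=2 -> skip
r=66=1000010 popcount=2 -> skip
r=67=1000011 popcount=3 -> skip
r=68=1000100 popcount=2 -> skip
r=69=1000101 popcount=3 -> skip
r=70=1000110 popcount=3 -> skip
r=71=1000111 popcount=4 -> skip
r=72=1001000 popcount=2 -> skip
r=73=1001001 popcount=3 -> skip
r=74=1001010 popcount=3 -> skip
r=75=1001011 popcount=4 -> skip
r=76=1001100 popcount=3 -> skip
r=77=1001101 popcount=4 -> skip
r=78=1001110 popcount=4 -> skip
r=79=1001111 popcount=5 -> KEEP
r=80=1010000 popcount=2 -> skip
r=81=1010001 popcount=3 -> skip
Kept rows: 47 55 59 61 62 79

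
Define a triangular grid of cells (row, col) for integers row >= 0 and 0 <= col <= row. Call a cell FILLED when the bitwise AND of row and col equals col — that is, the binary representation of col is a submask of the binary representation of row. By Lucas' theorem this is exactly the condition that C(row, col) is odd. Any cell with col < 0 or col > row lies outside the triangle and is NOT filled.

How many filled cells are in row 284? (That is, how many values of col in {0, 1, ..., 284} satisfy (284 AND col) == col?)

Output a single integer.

284 in binary = 100011100
popcount(284) = number of 1-bits in 100011100 = 4
A col c satisfies (284 AND c) == c iff every set bit of c is also set in 284; each of the 4 set bits of 284 can independently be on or off in c.
count = 2^4 = 16

Answer: 16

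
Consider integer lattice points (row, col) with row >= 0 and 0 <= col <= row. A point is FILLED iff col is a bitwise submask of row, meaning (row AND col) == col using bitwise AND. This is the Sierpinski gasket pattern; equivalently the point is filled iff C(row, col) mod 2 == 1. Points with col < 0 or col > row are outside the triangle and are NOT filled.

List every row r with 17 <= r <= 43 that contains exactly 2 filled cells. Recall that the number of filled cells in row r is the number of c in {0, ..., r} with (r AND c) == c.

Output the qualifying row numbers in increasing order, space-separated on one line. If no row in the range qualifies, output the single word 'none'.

Row r has 2^popcount(r) filled cells, so we need popcount(r) = log2(2) = 1.
Scan r = 17..43 and keep those with exactly 1 one-bits:
r=17=10001 popcount=2 -> skip
r=18=10010 popcount=2 -> skip
r=19=10011 popcount=3 -> skip
r=20=10100 popcount=2 -> skip
r=21=10101 popcount=3 -> skip
r=22=10110 popcount=3 -> skip
r=23=10111 popcount=4 -> skip
r=24=11000 popcount=2 -> skip
r=25=11001 popcount=3 -> skip
r=26=11010 popcount=3 -> skip
r=27=11011 popcount=4 -> skip
r=28=11100 popcount=3 -> skip
r=29=11101 popcount=4 -> skip
r=30=11110 popcount=4 -> skip
r=31=11111 popcount=5 -> skip
r=32=100000 popcount=1 -> KEEP
r=33=100001 popcount=2 -> skip
r=34=100010 popcount=2 -> skip
r=35=100011 popcount=3 -> skip
r=36=100100 popcount=2 -> skip
r=37=100101 popcount=3 -> skip
r=38=100110 popcount=3 -> skip
r=39=100111 popcount=4 -> skip
r=40=101000 popcount=2 -> skip
r=41=101001 popcount=3 -> skip
r=42=101010 popcount=3 -> skip
r=43=101011 popcount=4 -> skip
Kept rows: 32

Answer: 32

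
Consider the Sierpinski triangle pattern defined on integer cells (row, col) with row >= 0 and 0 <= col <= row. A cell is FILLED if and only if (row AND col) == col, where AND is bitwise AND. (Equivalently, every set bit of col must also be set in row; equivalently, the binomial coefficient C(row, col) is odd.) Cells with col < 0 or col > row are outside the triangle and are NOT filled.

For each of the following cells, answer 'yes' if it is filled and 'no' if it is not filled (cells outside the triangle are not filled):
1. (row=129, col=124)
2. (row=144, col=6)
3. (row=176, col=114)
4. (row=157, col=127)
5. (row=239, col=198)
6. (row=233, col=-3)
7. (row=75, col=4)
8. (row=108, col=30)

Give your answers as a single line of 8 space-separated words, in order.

(129,124): row=0b10000001, col=0b1111100, row AND col = 0b0 = 0; 0 != 124 -> empty
(144,6): row=0b10010000, col=0b110, row AND col = 0b0 = 0; 0 != 6 -> empty
(176,114): row=0b10110000, col=0b1110010, row AND col = 0b110000 = 48; 48 != 114 -> empty
(157,127): row=0b10011101, col=0b1111111, row AND col = 0b11101 = 29; 29 != 127 -> empty
(239,198): row=0b11101111, col=0b11000110, row AND col = 0b11000110 = 198; 198 == 198 -> filled
(233,-3): col outside [0, 233] -> not filled
(75,4): row=0b1001011, col=0b100, row AND col = 0b0 = 0; 0 != 4 -> empty
(108,30): row=0b1101100, col=0b11110, row AND col = 0b1100 = 12; 12 != 30 -> empty

Answer: no no no no yes no no no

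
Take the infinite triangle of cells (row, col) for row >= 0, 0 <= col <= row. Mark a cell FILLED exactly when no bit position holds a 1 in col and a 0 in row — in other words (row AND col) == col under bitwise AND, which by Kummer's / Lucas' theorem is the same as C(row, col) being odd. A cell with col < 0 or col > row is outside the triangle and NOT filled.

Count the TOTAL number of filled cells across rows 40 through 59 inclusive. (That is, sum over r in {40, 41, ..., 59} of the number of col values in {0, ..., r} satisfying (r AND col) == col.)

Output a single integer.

r40=101000 pc2: +4 =4
r41=101001 pc3: +8 =12
r42=101010 pc3: +8 =20
r43=101011 pc4: +16 =36
r44=101100 pc3: +8 =44
r45=101101 pc4: +16 =60
r46=101110 pc4: +16 =76
r47=101111 pc5: +32 =108
r48=110000 pc2: +4 =112
r49=110001 pc3: +8 =120
r50=110010 pc3: +8 =128
r51=110011 pc4: +16 =144
r52=110100 pc3: +8 =152
r53=110101 pc4: +16 =168
r54=110110 pc4: +16 =184
r55=110111 pc5: +32 =216
r56=111000 pc3: +8 =224
r57=111001 pc4: +16 =240
r58=111010 pc4: +16 =256
r59=111011 pc5: +32 =288

Answer: 288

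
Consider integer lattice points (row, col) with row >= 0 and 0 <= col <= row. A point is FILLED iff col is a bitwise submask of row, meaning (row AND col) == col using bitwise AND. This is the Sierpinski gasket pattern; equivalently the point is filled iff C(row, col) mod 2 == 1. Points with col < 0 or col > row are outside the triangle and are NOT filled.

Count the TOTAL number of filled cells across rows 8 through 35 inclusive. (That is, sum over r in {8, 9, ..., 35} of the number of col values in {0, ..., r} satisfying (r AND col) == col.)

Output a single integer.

Answer: 234

Derivation:
r8=1000 pc1: +2 =2
r9=1001 pc2: +4 =6
r10=1010 pc2: +4 =10
r11=1011 pc3: +8 =18
r12=1100 pc2: +4 =22
r13=1101 pc3: +8 =30
r14=1110 pc3: +8 =38
r15=1111 pc4: +16 =54
r16=10000 pc1: +2 =56
r17=10001 pc2: +4 =60
r18=10010 pc2: +4 =64
r19=10011 pc3: +8 =72
r20=10100 pc2: +4 =76
r21=10101 pc3: +8 =84
r22=10110 pc3: +8 =92
r23=10111 pc4: +16 =108
r24=11000 pc2: +4 =112
r25=11001 pc3: +8 =120
r26=11010 pc3: +8 =128
r27=11011 pc4: +16 =144
r28=11100 pc3: +8 =152
r29=11101 pc4: +16 =168
r30=11110 pc4: +16 =184
r31=11111 pc5: +32 =216
r32=100000 pc1: +2 =218
r33=100001 pc2: +4 =222
r34=100010 pc2: +4 =226
r35=100011 pc3: +8 =234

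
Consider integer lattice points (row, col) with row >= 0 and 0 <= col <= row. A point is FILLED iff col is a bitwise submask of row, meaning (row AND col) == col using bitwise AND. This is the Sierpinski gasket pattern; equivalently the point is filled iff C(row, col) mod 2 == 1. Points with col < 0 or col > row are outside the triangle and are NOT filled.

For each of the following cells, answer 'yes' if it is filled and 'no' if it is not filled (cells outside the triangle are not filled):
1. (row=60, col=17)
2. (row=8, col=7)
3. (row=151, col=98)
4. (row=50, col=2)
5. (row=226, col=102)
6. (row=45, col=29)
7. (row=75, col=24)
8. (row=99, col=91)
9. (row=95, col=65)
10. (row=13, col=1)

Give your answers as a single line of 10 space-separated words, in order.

Answer: no no no yes no no no no yes yes

Derivation:
(60,17): row=0b111100, col=0b10001, row AND col = 0b10000 = 16; 16 != 17 -> empty
(8,7): row=0b1000, col=0b111, row AND col = 0b0 = 0; 0 != 7 -> empty
(151,98): row=0b10010111, col=0b1100010, row AND col = 0b10 = 2; 2 != 98 -> empty
(50,2): row=0b110010, col=0b10, row AND col = 0b10 = 2; 2 == 2 -> filled
(226,102): row=0b11100010, col=0b1100110, row AND col = 0b1100010 = 98; 98 != 102 -> empty
(45,29): row=0b101101, col=0b11101, row AND col = 0b1101 = 13; 13 != 29 -> empty
(75,24): row=0b1001011, col=0b11000, row AND col = 0b1000 = 8; 8 != 24 -> empty
(99,91): row=0b1100011, col=0b1011011, row AND col = 0b1000011 = 67; 67 != 91 -> empty
(95,65): row=0b1011111, col=0b1000001, row AND col = 0b1000001 = 65; 65 == 65 -> filled
(13,1): row=0b1101, col=0b1, row AND col = 0b1 = 1; 1 == 1 -> filled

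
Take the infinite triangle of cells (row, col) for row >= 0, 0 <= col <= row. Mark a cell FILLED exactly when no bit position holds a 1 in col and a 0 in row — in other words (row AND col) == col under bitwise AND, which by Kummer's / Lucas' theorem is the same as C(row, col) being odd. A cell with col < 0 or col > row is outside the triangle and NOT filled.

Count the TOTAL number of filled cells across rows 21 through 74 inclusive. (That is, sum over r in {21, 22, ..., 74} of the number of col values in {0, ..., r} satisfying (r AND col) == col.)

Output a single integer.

Answer: 700

Derivation:
r21=10101 pc3: +8 =8
r22=10110 pc3: +8 =16
r23=10111 pc4: +16 =32
r24=11000 pc2: +4 =36
r25=11001 pc3: +8 =44
r26=11010 pc3: +8 =52
r27=11011 pc4: +16 =68
r28=11100 pc3: +8 =76
r29=11101 pc4: +16 =92
r30=11110 pc4: +16 =108
r31=11111 pc5: +32 =140
r32=100000 pc1: +2 =142
r33=100001 pc2: +4 =146
r34=100010 pc2: +4 =150
r35=100011 pc3: +8 =158
r36=100100 pc2: +4 =162
r37=100101 pc3: +8 =170
r38=100110 pc3: +8 =178
r39=100111 pc4: +16 =194
r40=101000 pc2: +4 =198
r41=101001 pc3: +8 =206
r42=101010 pc3: +8 =214
r43=101011 pc4: +16 =230
r44=101100 pc3: +8 =238
r45=101101 pc4: +16 =254
r46=101110 pc4: +16 =270
r47=101111 pc5: +32 =302
r48=110000 pc2: +4 =306
r49=110001 pc3: +8 =314
r50=110010 pc3: +8 =322
r51=110011 pc4: +16 =338
r52=110100 pc3: +8 =346
r53=110101 pc4: +16 =362
r54=110110 pc4: +16 =378
r55=110111 pc5: +32 =410
r56=111000 pc3: +8 =418
r57=111001 pc4: +16 =434
r58=111010 pc4: +16 =450
r59=111011 pc5: +32 =482
r60=111100 pc4: +16 =498
r61=111101 pc5: +32 =530
r62=111110 pc5: +32 =562
r63=111111 pc6: +64 =626
r64=1000000 pc1: +2 =628
r65=1000001 pc2: +4 =632
r66=1000010 pc2: +4 =636
r67=1000011 pc3: +8 =644
r68=1000100 pc2: +4 =648
r69=1000101 pc3: +8 =656
r70=1000110 pc3: +8 =664
r71=1000111 pc4: +16 =680
r72=1001000 pc2: +4 =684
r73=1001001 pc3: +8 =692
r74=1001010 pc3: +8 =700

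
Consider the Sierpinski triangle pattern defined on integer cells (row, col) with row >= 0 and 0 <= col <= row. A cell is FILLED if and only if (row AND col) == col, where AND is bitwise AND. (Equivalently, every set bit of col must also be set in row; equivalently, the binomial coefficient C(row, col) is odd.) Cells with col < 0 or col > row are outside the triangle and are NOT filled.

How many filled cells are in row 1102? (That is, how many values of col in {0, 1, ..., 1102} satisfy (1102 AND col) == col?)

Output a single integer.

1102 in binary = 10001001110
popcount(1102) = number of 1-bits in 10001001110 = 5
A col c satisfies (1102 AND c) == c iff every set bit of c is also set in 1102; each of the 5 set bits of 1102 can independently be on or off in c.
count = 2^5 = 32

Answer: 32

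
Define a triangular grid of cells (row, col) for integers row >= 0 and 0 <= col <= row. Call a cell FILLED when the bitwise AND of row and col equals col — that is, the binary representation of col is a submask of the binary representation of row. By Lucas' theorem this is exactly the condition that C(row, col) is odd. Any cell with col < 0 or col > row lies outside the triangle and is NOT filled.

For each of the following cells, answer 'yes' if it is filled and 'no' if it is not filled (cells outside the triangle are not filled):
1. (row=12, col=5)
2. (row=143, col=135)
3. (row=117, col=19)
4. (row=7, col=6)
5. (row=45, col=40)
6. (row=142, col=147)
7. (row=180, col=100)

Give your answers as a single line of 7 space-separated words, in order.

Answer: no yes no yes yes no no

Derivation:
(12,5): row=0b1100, col=0b101, row AND col = 0b100 = 4; 4 != 5 -> empty
(143,135): row=0b10001111, col=0b10000111, row AND col = 0b10000111 = 135; 135 == 135 -> filled
(117,19): row=0b1110101, col=0b10011, row AND col = 0b10001 = 17; 17 != 19 -> empty
(7,6): row=0b111, col=0b110, row AND col = 0b110 = 6; 6 == 6 -> filled
(45,40): row=0b101101, col=0b101000, row AND col = 0b101000 = 40; 40 == 40 -> filled
(142,147): col outside [0, 142] -> not filled
(180,100): row=0b10110100, col=0b1100100, row AND col = 0b100100 = 36; 36 != 100 -> empty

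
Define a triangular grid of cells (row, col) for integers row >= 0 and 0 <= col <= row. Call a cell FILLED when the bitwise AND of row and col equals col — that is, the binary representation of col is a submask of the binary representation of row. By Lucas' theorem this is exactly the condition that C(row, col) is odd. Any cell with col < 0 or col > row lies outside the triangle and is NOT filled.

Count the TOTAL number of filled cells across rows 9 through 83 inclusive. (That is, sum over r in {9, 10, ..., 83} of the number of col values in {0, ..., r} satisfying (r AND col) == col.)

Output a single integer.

r9=1001 pc2: +4 =4
r10=1010 pc2: +4 =8
r11=1011 pc3: +8 =16
r12=1100 pc2: +4 =20
r13=1101 pc3: +8 =28
r14=1110 pc3: +8 =36
r15=1111 pc4: +16 =52
r16=10000 pc1: +2 =54
r17=10001 pc2: +4 =58
r18=10010 pc2: +4 =62
r19=10011 pc3: +8 =70
r20=10100 pc2: +4 =74
r21=10101 pc3: +8 =82
r22=10110 pc3: +8 =90
r23=10111 pc4: +16 =106
r24=11000 pc2: +4 =110
r25=11001 pc3: +8 =118
r26=11010 pc3: +8 =126
r27=11011 pc4: +16 =142
r28=11100 pc3: +8 =150
r29=11101 pc4: +16 =166
r30=11110 pc4: +16 =182
r31=11111 pc5: +32 =214
r32=100000 pc1: +2 =216
r33=100001 pc2: +4 =220
r34=100010 pc2: +4 =224
r35=100011 pc3: +8 =232
r36=100100 pc2: +4 =236
r37=100101 pc3: +8 =244
r38=100110 pc3: +8 =252
r39=100111 pc4: +16 =268
r40=101000 pc2: +4 =272
r41=101001 pc3: +8 =280
r42=101010 pc3: +8 =288
r43=101011 pc4: +16 =304
r44=101100 pc3: +8 =312
r45=101101 pc4: +16 =328
r46=101110 pc4: +16 =344
r47=101111 pc5: +32 =376
r48=110000 pc2: +4 =380
r49=110001 pc3: +8 =388
r50=110010 pc3: +8 =396
r51=110011 pc4: +16 =412
r52=110100 pc3: +8 =420
r53=110101 pc4: +16 =436
r54=110110 pc4: +16 =452
r55=110111 pc5: +32 =484
r56=111000 pc3: +8 =492
r57=111001 pc4: +16 =508
r58=111010 pc4: +16 =524
r59=111011 pc5: +32 =556
r60=111100 pc4: +16 =572
r61=111101 pc5: +32 =604
r62=111110 pc5: +32 =636
r63=111111 pc6: +64 =700
r64=1000000 pc1: +2 =702
r65=1000001 pc2: +4 =706
r66=1000010 pc2: +4 =710
r67=1000011 pc3: +8 =718
r68=1000100 pc2: +4 =722
r69=1000101 pc3: +8 =730
r70=1000110 pc3: +8 =738
r71=1000111 pc4: +16 =754
r72=1001000 pc2: +4 =758
r73=1001001 pc3: +8 =766
r74=1001010 pc3: +8 =774
r75=1001011 pc4: +16 =790
r76=1001100 pc3: +8 =798
r77=1001101 pc4: +16 =814
r78=1001110 pc4: +16 =830
r79=1001111 pc5: +32 =862
r80=1010000 pc2: +4 =866
r81=1010001 pc3: +8 =874
r82=1010010 pc3: +8 =882
r83=1010011 pc4: +16 =898

Answer: 898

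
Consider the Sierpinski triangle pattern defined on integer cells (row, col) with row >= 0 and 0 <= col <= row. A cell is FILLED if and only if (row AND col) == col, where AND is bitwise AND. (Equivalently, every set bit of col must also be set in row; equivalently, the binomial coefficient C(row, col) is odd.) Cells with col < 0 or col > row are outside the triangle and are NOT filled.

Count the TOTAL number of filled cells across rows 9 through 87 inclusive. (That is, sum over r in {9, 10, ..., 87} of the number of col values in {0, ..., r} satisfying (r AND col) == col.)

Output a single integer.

r9=1001 pc2: +4 =4
r10=1010 pc2: +4 =8
r11=1011 pc3: +8 =16
r12=1100 pc2: +4 =20
r13=1101 pc3: +8 =28
r14=1110 pc3: +8 =36
r15=1111 pc4: +16 =52
r16=10000 pc1: +2 =54
r17=10001 pc2: +4 =58
r18=10010 pc2: +4 =62
r19=10011 pc3: +8 =70
r20=10100 pc2: +4 =74
r21=10101 pc3: +8 =82
r22=10110 pc3: +8 =90
r23=10111 pc4: +16 =106
r24=11000 pc2: +4 =110
r25=11001 pc3: +8 =118
r26=11010 pc3: +8 =126
r27=11011 pc4: +16 =142
r28=11100 pc3: +8 =150
r29=11101 pc4: +16 =166
r30=11110 pc4: +16 =182
r31=11111 pc5: +32 =214
r32=100000 pc1: +2 =216
r33=100001 pc2: +4 =220
r34=100010 pc2: +4 =224
r35=100011 pc3: +8 =232
r36=100100 pc2: +4 =236
r37=100101 pc3: +8 =244
r38=100110 pc3: +8 =252
r39=100111 pc4: +16 =268
r40=101000 pc2: +4 =272
r41=101001 pc3: +8 =280
r42=101010 pc3: +8 =288
r43=101011 pc4: +16 =304
r44=101100 pc3: +8 =312
r45=101101 pc4: +16 =328
r46=101110 pc4: +16 =344
r47=101111 pc5: +32 =376
r48=110000 pc2: +4 =380
r49=110001 pc3: +8 =388
r50=110010 pc3: +8 =396
r51=110011 pc4: +16 =412
r52=110100 pc3: +8 =420
r53=110101 pc4: +16 =436
r54=110110 pc4: +16 =452
r55=110111 pc5: +32 =484
r56=111000 pc3: +8 =492
r57=111001 pc4: +16 =508
r58=111010 pc4: +16 =524
r59=111011 pc5: +32 =556
r60=111100 pc4: +16 =572
r61=111101 pc5: +32 =604
r62=111110 pc5: +32 =636
r63=111111 pc6: +64 =700
r64=1000000 pc1: +2 =702
r65=1000001 pc2: +4 =706
r66=1000010 pc2: +4 =710
r67=1000011 pc3: +8 =718
r68=1000100 pc2: +4 =722
r69=1000101 pc3: +8 =730
r70=1000110 pc3: +8 =738
r71=1000111 pc4: +16 =754
r72=1001000 pc2: +4 =758
r73=1001001 pc3: +8 =766
r74=1001010 pc3: +8 =774
r75=1001011 pc4: +16 =790
r76=1001100 pc3: +8 =798
r77=1001101 pc4: +16 =814
r78=1001110 pc4: +16 =830
r79=1001111 pc5: +32 =862
r80=1010000 pc2: +4 =866
r81=1010001 pc3: +8 =874
r82=1010010 pc3: +8 =882
r83=1010011 pc4: +16 =898
r84=1010100 pc3: +8 =906
r85=1010101 pc4: +16 =922
r86=1010110 pc4: +16 =938
r87=1010111 pc5: +32 =970

Answer: 970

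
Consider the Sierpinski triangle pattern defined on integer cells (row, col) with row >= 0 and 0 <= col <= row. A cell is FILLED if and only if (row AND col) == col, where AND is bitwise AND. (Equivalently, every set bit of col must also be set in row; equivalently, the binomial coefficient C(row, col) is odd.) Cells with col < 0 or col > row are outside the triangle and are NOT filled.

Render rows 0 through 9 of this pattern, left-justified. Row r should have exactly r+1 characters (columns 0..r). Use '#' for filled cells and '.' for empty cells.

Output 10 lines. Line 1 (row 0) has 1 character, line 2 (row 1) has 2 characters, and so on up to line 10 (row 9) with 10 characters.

Answer: #
##
#.#
####
#...#
##..##
#.#.#.#
########
#.......#
##......##

Derivation:
r0=0: #
r1=1: ##
r2=10: #.#
r3=11: ####
r4=100: #...#
r5=101: ##..##
r6=110: #.#.#.#
r7=111: ########
r8=1000: #.......#
r9=1001: ##......##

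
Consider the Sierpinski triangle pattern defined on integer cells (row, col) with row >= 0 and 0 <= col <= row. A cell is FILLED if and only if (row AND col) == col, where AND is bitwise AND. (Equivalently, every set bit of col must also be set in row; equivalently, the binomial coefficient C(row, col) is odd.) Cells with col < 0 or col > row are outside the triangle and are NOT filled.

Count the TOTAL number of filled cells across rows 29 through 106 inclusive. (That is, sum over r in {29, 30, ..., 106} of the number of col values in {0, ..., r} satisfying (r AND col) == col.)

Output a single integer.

r29=11101 pc4: +16 =16
r30=11110 pc4: +16 =32
r31=11111 pc5: +32 =64
r32=100000 pc1: +2 =66
r33=100001 pc2: +4 =70
r34=100010 pc2: +4 =74
r35=100011 pc3: +8 =82
r36=100100 pc2: +4 =86
r37=100101 pc3: +8 =94
r38=100110 pc3: +8 =102
r39=100111 pc4: +16 =118
r40=101000 pc2: +4 =122
r41=101001 pc3: +8 =130
r42=101010 pc3: +8 =138
r43=101011 pc4: +16 =154
r44=101100 pc3: +8 =162
r45=101101 pc4: +16 =178
r46=101110 pc4: +16 =194
r47=101111 pc5: +32 =226
r48=110000 pc2: +4 =230
r49=110001 pc3: +8 =238
r50=110010 pc3: +8 =246
r51=110011 pc4: +16 =262
r52=110100 pc3: +8 =270
r53=110101 pc4: +16 =286
r54=110110 pc4: +16 =302
r55=110111 pc5: +32 =334
r56=111000 pc3: +8 =342
r57=111001 pc4: +16 =358
r58=111010 pc4: +16 =374
r59=111011 pc5: +32 =406
r60=111100 pc4: +16 =422
r61=111101 pc5: +32 =454
r62=111110 pc5: +32 =486
r63=111111 pc6: +64 =550
r64=1000000 pc1: +2 =552
r65=1000001 pc2: +4 =556
r66=1000010 pc2: +4 =560
r67=1000011 pc3: +8 =568
r68=1000100 pc2: +4 =572
r69=1000101 pc3: +8 =580
r70=1000110 pc3: +8 =588
r71=1000111 pc4: +16 =604
r72=1001000 pc2: +4 =608
r73=1001001 pc3: +8 =616
r74=1001010 pc3: +8 =624
r75=1001011 pc4: +16 =640
r76=1001100 pc3: +8 =648
r77=1001101 pc4: +16 =664
r78=1001110 pc4: +16 =680
r79=1001111 pc5: +32 =712
r80=1010000 pc2: +4 =716
r81=1010001 pc3: +8 =724
r82=1010010 pc3: +8 =732
r83=1010011 pc4: +16 =748
r84=1010100 pc3: +8 =756
r85=1010101 pc4: +16 =772
r86=1010110 pc4: +16 =788
r87=1010111 pc5: +32 =820
r88=1011000 pc3: +8 =828
r89=1011001 pc4: +16 =844
r90=1011010 pc4: +16 =860
r91=1011011 pc5: +32 =892
r92=1011100 pc4: +16 =908
r93=1011101 pc5: +32 =940
r94=1011110 pc5: +32 =972
r95=1011111 pc6: +64 =1036
r96=1100000 pc2: +4 =1040
r97=1100001 pc3: +8 =1048
r98=1100010 pc3: +8 =1056
r99=1100011 pc4: +16 =1072
r100=1100100 pc3: +8 =1080
r101=1100101 pc4: +16 =1096
r102=1100110 pc4: +16 =1112
r103=1100111 pc5: +32 =1144
r104=1101000 pc3: +8 =1152
r105=1101001 pc4: +16 =1168
r106=1101010 pc4: +16 =1184

Answer: 1184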